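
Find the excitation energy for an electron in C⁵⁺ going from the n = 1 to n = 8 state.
482.151994 eV

The energy levels of a hydrogen-like atom are E_n = -13.6057 Z² eV / n².

Energy at n = 1: E_1 = -13.6057 × 6² / 1² = -489.805200000 eV
Energy at n = 8: E_8 = -13.6057 × 6² / 8² = -7.653206250 eV

The excitation energy is the difference:
ΔE = E_8 - E_1
ΔE = -7.653206250 - (-489.805200000)
ΔE = 482.151994 eV

Since this is positive, energy must be absorbed (photon absorption).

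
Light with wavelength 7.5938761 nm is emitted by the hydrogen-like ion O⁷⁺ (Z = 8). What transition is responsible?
n = 4 → n = 2

First, find the photon energy from the wavelength (hc = 1239.84 eV·nm):
E = hc/λ = 1239.84 eV·nm / 7.5938761 nm = 163.26840 eV

The energy levels of O⁷⁺ satisfy E_n = -13.6057 × 8² / n² eV, so an emission n_i → n_f releases
ΔE = 13.6057 × 8² × (1/n_f² − 1/n_i²) eV.

Setting ΔE equal to the photon energy:
1/n_f² − 1/n_i² = 163.26840 / (13.6057 × 8²) = 0.18750000

Since 1/n_i² must be positive, we need 1/n_f² > 0.18750000, i.e. n_f ≤ 2. For each allowed n_f, solve n_i = (1/n_f² − 0.18750000)^(−1/2) and check whether it is a whole number:
  n_f = 1: 1/n_i² = 1.00000000 − 0.18750000 = 0.81250000 → n_i = 1.109  (not an integer) ✗
  n_f = 2: 1/n_i² = 0.25000000 − 0.18750000 = 0.06250000 → n_i = 4.000  → integer, n_i = 4 ✓

Only n_f = 2 gives an integer upper level, n_i = 4.

The transition is from n = 4 to n = 2 (emission).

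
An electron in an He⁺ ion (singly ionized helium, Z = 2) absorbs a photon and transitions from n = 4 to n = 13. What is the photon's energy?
3.079 eV

The energy levels of a hydrogen-like atom are E_n = -13.6057 Z² eV / n².

Energy at n = 4: E_4 = -13.6057 × 2² / 4² = -3.401425 eV
Energy at n = 13: E_13 = -13.6057 × 2² / 13² = -0.322028 eV

The excitation energy is the difference:
ΔE = E_13 - E_4
ΔE = -0.322028 - (-3.401425)
ΔE = 3.079 eV

Since this is positive, energy must be absorbed (photon absorption).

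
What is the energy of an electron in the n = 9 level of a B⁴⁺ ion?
-4.199 eV

For hydrogen-like ions, the energy levels scale with Z²:
E_n = -13.6057 Z² / n² eV

For B⁴⁺ (Z = 5) at n = 9:
E_9 = -13.6057 × 5² / 9²
E_9 = -13.6057 × 25 / 81
E_9 = -340.1425 / 81
E_9 = -4.199 eV

The energy is 25 times more negative than hydrogen at the same n due to the stronger nuclear charge.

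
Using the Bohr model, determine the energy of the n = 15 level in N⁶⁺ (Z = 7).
-2.9630 eV

For hydrogen-like ions, the energy levels scale with Z²:
E_n = -13.6057 Z² / n² eV

For N⁶⁺ (Z = 7) at n = 15:
E_15 = -13.6057 × 7² / 15²
E_15 = -13.6057 × 49 / 225
E_15 = -666.6793 / 225
E_15 = -2.9630 eV

The energy is 49 times more negative than hydrogen at the same n due to the stronger nuclear charge.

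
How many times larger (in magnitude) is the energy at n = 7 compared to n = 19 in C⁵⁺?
7.3673

Using E_n = -13.6057 Z² / n² eV with Z = 6:

E_7 = -13.6057 × 6² / 7² = -489.8052 / 49 = -9.9960244898 eV
E_19 = -13.6057 × 6² / 19² = -489.8052 / 361 = -1.3568011080 eV

The ratio is:
E_7/E_19 = (-9.9960244898) / (-1.3568011080)
E_7/E_19 = (-489.8052/49) / (-489.8052/361)
E_7/E_19 = 361/49
E_7/E_19 = 7.3673
(Note: the Z² factors cancel in the ratio.)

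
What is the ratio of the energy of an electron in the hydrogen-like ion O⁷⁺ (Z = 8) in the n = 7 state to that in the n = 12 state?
2.94

Using E_n = -13.6057 Z² / n² eV with Z = 8:

E_7 = -13.6057 × 8² / 7² = -870.7648 / 49 = -17.77071020 eV
E_12 = -13.6057 × 8² / 12² = -870.7648 / 144 = -6.04697778 eV

The ratio is:
E_7/E_12 = (-17.77071020) / (-6.04697778)
E_7/E_12 = (-870.7648/49) / (-870.7648/144)
E_7/E_12 = 144/49
E_7/E_12 = 2.94
(Note: the Z² factors cancel in the ratio.)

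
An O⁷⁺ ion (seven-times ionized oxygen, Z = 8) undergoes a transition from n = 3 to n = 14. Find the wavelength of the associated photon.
13.43141 nm

First, find the transition energy using E_n = -13.6057 Z² / n² eV:
E_3 = -13.6057 × 8² / 3² = -96.7516444 eV
E_14 = -13.6057 × 8² / 14² = -4.4426776 eV

Photon energy: |ΔE| = |E_14 - E_3| = 92.3089668 eV

Convert to wavelength using E = hc/λ with hc = 1239.84 eV·nm:
λ = hc/E = 1239.84 eV·nm / 92.3089668 eV
λ = 13.43141 nm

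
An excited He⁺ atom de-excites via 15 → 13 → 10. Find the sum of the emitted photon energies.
0.302 eV

The energy levels of He⁺ are E_n = -13.6057 × 2² / n² eV.

First transition (15 → 13):
ΔE₁ = |E_13 - E_15|
ΔE₁ = |-0.322028402 - (-0.241879111)| = 0.080149 eV

Second transition (13 → 10):
ΔE₂ = |E_10 - E_13|
ΔE₂ = |-0.544228000 - (-0.322028402)| = 0.222200 eV

Total energy released:
E_total = ΔE₁ + ΔE₂ = 0.080149 + 0.222200 = 0.302 eV

Note: This equals the direct transition 15 → 10: 0.302 eV ✓
Energy is conserved regardless of the path taken.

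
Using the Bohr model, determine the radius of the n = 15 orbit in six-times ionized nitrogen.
1.7009 nm (or 17.0093 Å)

The Bohr radius formula is:
r_n = n² a₀ / Z

where a₀ = 0.0529177 nm is the Bohr radius.

For N⁶⁺ (Z = 7) at n = 15:
r_15 = 15² × 0.0529177 nm / 7
r_15 = 225 × 0.0529177 nm / 7
r_15 = 11.90648 nm / 7
r_15 = 1.7009 nm

The electron orbits at approximately 1.7009 nm from the nucleus.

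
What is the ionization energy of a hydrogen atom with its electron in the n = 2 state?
3.401425 eV

The ionization energy is the energy needed to remove the electron completely (n → ∞).

For hydrogen, E_n = -13.6057 eV / n².

At n = 2: E_2 = -13.6057 / 2² = -3.401425000 eV
At n = ∞: E_∞ = 0 eV

Ionization energy = E_∞ - E_2 = 0 - (-3.401425000) = 3.401425000 eV
Ionization energy ≈ 3.401425 eV

This is also called the binding energy of the electron in state n = 2.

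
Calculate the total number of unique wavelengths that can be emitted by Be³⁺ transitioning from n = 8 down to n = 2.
21

The electron can occupy levels n = 2, 3, ..., 8 during de-excitation — that is m = 8 - 2 + 1 = 7 distinct levels.

The number of distinct spectral lines equals the number of ways to choose 2 of these m levels (each pair gives one possible emission transition):

Number of lines = m(m-1)/2 = 7×6/2 = 21

These correspond to all possible transitions between the 7 levels:
8 → 7, 8 → 6, 8 → 5, 8 → 4, 8 → 3, 8 → 2, 7 → 6, 7 → 5...

Each transition produces a photon with a unique energy (and thus wavelength). This count does not depend on Z.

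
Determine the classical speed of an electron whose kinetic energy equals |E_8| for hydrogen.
2.73462e+05 m/s (or 0.09% of c)

The binding energy at n = 8 for hydrogen is:
E_8 = -13.6057/8² = -0.212589063 eV
|E_8| = 0.212589063 eV

Convert to Joules:
KE = 0.212589063 eV × (1.602177 × 10⁻¹⁹ J/eV) = 3.4060531e-20 J

Using KE = ½mv²:
v = √(2·KE/m_e)
v = √(2 × 3.4060531e-20 J / 9.10938 × 10⁻³¹ kg)
v = 2.73462e+05 m/s

This is approximately 0.09% the speed of light.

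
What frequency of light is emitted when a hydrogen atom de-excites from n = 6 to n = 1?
3.198e+15 Hz

First, find the transition energy:
E_6 = -13.6057 / 6² = -0.3779361 eV
E_1 = -13.6057 / 1² = -13.6057000 eV
|ΔE| = |E_1 - E_6| = 13.2277639 eV

Convert to Joules: E = 13.2277639 eV × (1.602177 × 10⁻¹⁹ J/eV) = 2.11932e-18 J

Using E = hf:
f = E/h = 2.11932e-18 J / (6.62607 × 10⁻³⁴ J·s)
f = 3.198e+15 Hz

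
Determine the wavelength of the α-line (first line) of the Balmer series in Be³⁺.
41.007 nm

The longest wavelength corresponds to the smallest energy transition in the series.
The Balmer series has all transitions ending at n_f = 2.

For Be³⁺ (Z = 4), the first line (α-line) is the jump from n = 3 to n = 2:
E_3 = -13.6057 × 4² / 3² = -24.18791 eV
E_2 = -13.6057 × 4² / 2² = -54.42280 eV
ΔE = E_3 - E_2 = 30.23489 eV

λ = hc/E = 1239.84 eV·nm / 30.23489 eV
λ = 41.007 nm

This is the α-line of the Balmer series in Be³⁺.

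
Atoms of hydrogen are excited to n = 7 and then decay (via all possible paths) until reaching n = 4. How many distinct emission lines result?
6

The electron can occupy levels n = 4, 5, ..., 7 during de-excitation — that is m = 7 - 4 + 1 = 4 distinct levels.

The number of distinct spectral lines equals the number of ways to choose 2 of these m levels (each pair gives one possible emission transition):

Number of lines = m(m-1)/2 = 4×3/2 = 6

These correspond to all possible transitions between the 4 levels:
7 → 6, 7 → 5, 7 → 4, 6 → 5, 6 → 4, 5 → 4

Each transition produces a photon with a unique energy (and thus wavelength). This count does not depend on Z.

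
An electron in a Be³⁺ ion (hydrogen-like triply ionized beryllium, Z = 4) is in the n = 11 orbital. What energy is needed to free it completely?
1.7991 eV

The ionization energy is the energy needed to remove the electron completely (n → ∞).

For a hydrogen-like ion with Z = 4, E_n = -13.6057 Z² / n² eV.

At n = 11: E_11 = -13.6057 × 4² / 11² = -1.7991008 eV
At n = ∞: E_∞ = 0 eV

Ionization energy = E_∞ - E_11 = 0 - (-1.7991008) = 1.7991008 eV
Ionization energy ≈ 1.7991 eV

This is also called the binding energy of the electron in state n = 11.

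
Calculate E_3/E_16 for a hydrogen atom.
28.44

Using E_n = -13.6057 Z² / n² eV with Z = 1:

E_3 = -13.6057 / 3² = -13.6057 / 9 = -1.51174444 eV
E_16 = -13.6057 / 16² = -13.6057 / 256 = -0.05314727 eV

The ratio is:
E_3/E_16 = (-1.51174444) / (-0.05314727)
E_3/E_16 = (-13.6057/9) / (-13.6057/256)
E_3/E_16 = 256/9
E_3/E_16 = 28.44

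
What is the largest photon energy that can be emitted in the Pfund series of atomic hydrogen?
0.544228 eV

The series limit corresponds to the transition from n = ∞ to n = 5.
This is the highest energy (shortest wavelength) transition in the Pfund series.

E_∞ = 0 eV
E_5 = -13.6057 / 5² = -0.544228 eV

Energy at series limit:
ΔE = E_∞ - E_5 = 0 - (-0.544228) = 0.544228 eV

This energy equals the ionization energy from the n = 5 state of hydrogen.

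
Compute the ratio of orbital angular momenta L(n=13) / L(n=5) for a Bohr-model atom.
2.60

In the Bohr model, L_n = nℏ, so the ratio is purely the ratio of quantum numbers:

L_13/L_5 = 13ℏ / 5ℏ = 13/5 = 2.60

The angular momentum scales linearly with n.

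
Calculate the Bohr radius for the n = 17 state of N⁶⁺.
2.1847 nm (or 21.8475 Å)

The Bohr radius formula is:
r_n = n² a₀ / Z

where a₀ = 0.0529177 nm is the Bohr radius.

For N⁶⁺ (Z = 7) at n = 17:
r_17 = 17² × 0.0529177 nm / 7
r_17 = 289 × 0.0529177 nm / 7
r_17 = 15.29322 nm / 7
r_17 = 2.1847 nm

The electron orbits at approximately 2.1847 nm from the nucleus.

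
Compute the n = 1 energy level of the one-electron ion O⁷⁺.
-870.765 eV

For hydrogen-like ions, the energy levels scale with Z²:
E_n = -13.6057 Z² / n² eV

For O⁷⁺ (Z = 8) at n = 1:
E_1 = -13.6057 × 8² / 1²
E_1 = -13.6057 × 64 / 1
E_1 = -870.7648 / 1
E_1 = -870.765 eV

The energy is 64 times more negative than hydrogen at the same n due to the stronger nuclear charge.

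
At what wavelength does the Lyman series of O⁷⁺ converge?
1.42385 nm

The series limit corresponds to the transition from n = ∞ to n = 1.
This is the highest energy (shortest wavelength) transition in the Lyman series.

E_∞ = 0 eV
E_1 = -13.6057 × 8² / 1² = -870.7648000 eV

Energy at series limit:
ΔE = E_∞ - E_1 = 0 - (-870.7648000) = 870.7648000 eV
λ = hc/E = 1239.84 eV·nm / 870.7648000 eV = 1.42385 nm

This energy equals the ionization energy from the n = 1 state of O⁷⁺.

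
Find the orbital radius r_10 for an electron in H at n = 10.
5.2918 nm (or 52.9177 Å)

The Bohr radius formula is:
r_n = n² a₀ / Z

where a₀ = 0.0529177 nm is the Bohr radius.

For H (Z = 1) at n = 10:
r_10 = 10² × 0.0529177 nm / 1
r_10 = 100 × 0.0529177 nm / 1
r_10 = 5.29177 nm / 1
r_10 = 5.2918 nm

The electron orbits at approximately 5.2918 nm from the nucleus.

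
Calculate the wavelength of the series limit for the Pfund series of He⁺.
569.541 nm

The series limit corresponds to the transition from n = ∞ to n = 5.
This is the highest energy (shortest wavelength) transition in the Pfund series.

E_∞ = 0 eV
E_5 = -13.6057 × 2² / 5² = -2.1769120 eV

Energy at series limit:
ΔE = E_∞ - E_5 = 0 - (-2.1769120) = 2.1769120 eV
λ = hc/E = 1239.84 eV·nm / 2.1769120 eV = 569.541 nm

This energy equals the ionization energy from the n = 5 state of He⁺.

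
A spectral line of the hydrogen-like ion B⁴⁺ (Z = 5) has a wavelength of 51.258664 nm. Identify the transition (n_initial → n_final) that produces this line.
n = 5 → n = 3

First, find the photon energy from the wavelength (hc = 1239.84 eV·nm):
E = hc/λ = 1239.84 eV·nm / 51.258664 nm = 24.187911 eV

The energy levels of B⁴⁺ satisfy E_n = -13.6057 × 5² / n² eV, so an emission n_i → n_f releases
ΔE = 13.6057 × 5² × (1/n_f² − 1/n_i²) eV.

Setting ΔE equal to the photon energy:
1/n_f² − 1/n_i² = 24.187911 / (13.6057 × 5²) = 0.071111111

Since 1/n_i² must be positive, we need 1/n_f² > 0.071111111, i.e. n_f ≤ 3. For each allowed n_f, solve n_i = (1/n_f² − 0.071111111)^(−1/2) and check whether it is a whole number:
  n_f = 1: 1/n_i² = 1.000000000 − 0.071111111 = 0.928888889 → n_i = 1.038  (not an integer) ✗
  n_f = 2: 1/n_i² = 0.250000000 − 0.071111111 = 0.178888889 → n_i = 2.364  (not an integer) ✗
  n_f = 3: 1/n_i² = 0.111111111 − 0.071111111 = 0.040000000 → n_i = 5.000  → integer, n_i = 5 ✓

Only n_f = 3 gives an integer upper level, n_i = 5.

The transition is from n = 5 to n = 3 (emission).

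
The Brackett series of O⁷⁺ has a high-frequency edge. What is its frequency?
1.316e+16 Hz

The series limit corresponds to the transition from n = ∞ to n = 4.
This is the highest energy (shortest wavelength) transition in the Brackett series.

E_∞ = 0 eV
E_4 = -13.6057 × 8² / 4² = -54.42280 eV

Energy at series limit:
ΔE = E_∞ - E_4 = 0 - (-54.42280) = 54.42280 eV
E = 54.42280 eV × (1.602177 × 10⁻¹⁹ J/eV) = 8.71950e-18 J
f = E/h = 8.71950e-18 J / (6.62607 × 10⁻³⁴ J·s) = 1.316e+16 Hz

This energy equals the ionization energy from the n = 4 state of O⁷⁺.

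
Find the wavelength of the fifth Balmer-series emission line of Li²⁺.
44.10073 nm

The lines of a series are numbered from the longest wavelength (smallest ΔE) outward; the fifth line is the transition from n = n_f + 5 to n_f.
The Balmer series has all transitions ending at n_f = 2.

For Li²⁺ (Z = 3), the fifth line (ε-line) is the jump from n = 7 to n = 2:
E_7 = -13.6057 × 3² / 7² = -2.4990061 eV
E_2 = -13.6057 × 3² / 2² = -30.6128250 eV
ΔE = E_7 - E_2 = 28.1138189 eV

λ = hc/E = 1239.84 eV·nm / 28.1138189 eV
λ = 44.10073 nm

This is the ε-line of the Balmer series in Li²⁺.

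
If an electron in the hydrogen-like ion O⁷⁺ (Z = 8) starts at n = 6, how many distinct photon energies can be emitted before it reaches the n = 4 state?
3

The electron can occupy levels n = 4, 5, ..., 6 during de-excitation — that is m = 6 - 4 + 1 = 3 distinct levels.

The number of distinct spectral lines equals the number of ways to choose 2 of these m levels (each pair gives one possible emission transition):

Number of lines = m(m-1)/2 = 3×2/2 = 3

These correspond to all possible transitions between the 3 levels:
6 → 5, 6 → 4, 5 → 4

Each transition produces a photon with a unique energy (and thus wavelength). This count does not depend on Z.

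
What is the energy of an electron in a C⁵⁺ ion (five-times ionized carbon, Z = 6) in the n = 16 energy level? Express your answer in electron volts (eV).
-1.913302 eV

The energy levels of a hydrogen-like atom are given by:
E_n = -13.6057 Z² / n² eV  (with Z = 6 for C⁵⁺)

For n = 16:
E_16 = -13.6057 × 6² / 16²
E_16 = -13.6057 × 36 / 256
E_16 = -1.913302 eV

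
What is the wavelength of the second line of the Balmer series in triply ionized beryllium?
30.376 nm

The lines of a series are numbered from the longest wavelength (smallest ΔE) outward; the second line is the transition from n = n_f + 2 to n_f.
The Balmer series has all transitions ending at n_f = 2.

For Be³⁺ (Z = 4), the second line (β-line) is the jump from n = 4 to n = 2:
E_4 = -13.6057 × 4² / 4² = -13.60570 eV
E_2 = -13.6057 × 4² / 2² = -54.42280 eV
ΔE = E_4 - E_2 = 40.81710 eV

λ = hc/E = 1239.84 eV·nm / 40.81710 eV
λ = 30.376 nm

This is the β-line of the Balmer series in Be³⁺.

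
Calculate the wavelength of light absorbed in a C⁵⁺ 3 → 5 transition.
35.596 nm

First, find the transition energy using E_n = -13.6057 Z² / n² eV:
E_3 = -13.6057 × 6² / 3² = -54.42280 eV
E_5 = -13.6057 × 6² / 5² = -19.59221 eV

Photon energy: |ΔE| = |E_5 - E_3| = 34.83059 eV

Convert to wavelength using E = hc/λ with hc = 1239.84 eV·nm:
λ = hc/E = 1239.84 eV·nm / 34.83059 eV
λ = 35.596 nm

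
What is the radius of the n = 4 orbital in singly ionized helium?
0.42334 nm (or 4.23342 Å)

The Bohr radius formula is:
r_n = n² a₀ / Z

where a₀ = 0.05291772 nm is the Bohr radius.

For He⁺ (Z = 2) at n = 4:
r_4 = 4² × 0.05291772 nm / 2
r_4 = 16 × 0.05291772 nm / 2
r_4 = 0.846684 nm / 2
r_4 = 0.42334 nm

The electron orbits at approximately 0.42334 nm from the nucleus.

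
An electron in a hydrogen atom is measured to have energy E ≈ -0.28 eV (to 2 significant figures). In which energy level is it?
n = 7

The exact energy levels follow E_n = -13.6057 eV / n².

The measured value (-0.28 eV) is reported to only 2 significant figures, so we must test candidate n values and see which one matches to that precision.

Candidate energies:
  n = 5:  E = -13.6057/5² = -0.544228 eV
  n = 6:  E = -13.6057/6² = -0.377936 eV
  n = 7:  E = -13.6057/7² = -0.277667 eV  ← matches
  n = 8:  E = -13.6057/8² = -0.212589 eV
  n = 9:  E = -13.6057/9² = -0.167972 eV

Checking against the measurement of -0.28 eV (2 sig figs), only n = 7 agrees:
E_7 = -0.277667 eV, which rounds to -0.28 eV ✓

Therefore n = 7.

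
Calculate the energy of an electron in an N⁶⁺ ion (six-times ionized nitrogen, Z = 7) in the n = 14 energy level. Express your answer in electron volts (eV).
-3.4014 eV

The energy levels of a hydrogen-like atom are given by:
E_n = -13.6057 Z² / n² eV  (with Z = 7 for N⁶⁺)

For n = 14:
E_14 = -13.6057 × 7² / 14²
E_14 = -13.6057 × 49 / 196
E_14 = -3.4014 eV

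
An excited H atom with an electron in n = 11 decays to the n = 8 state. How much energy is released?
0.10015 eV

The energy levels are E_n = -13.6057 eV / n².

Energy at n = 11: E_11 = -13.6057 / 11² = -0.11244380 eV
Energy at n = 8: E_8 = -13.6057 / 8² = -0.21258906 eV

For emission (electron falling to lower state), the photon energy is:
E_photon = E_11 - E_8 = |-0.11244380 - (-0.21258906)|
E_photon = 0.10015 eV

This energy is carried away by the emitted photon.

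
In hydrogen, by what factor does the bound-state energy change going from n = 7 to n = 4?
3.0625

Using E_n = -13.6057 Z² / n² eV with Z = 1:

E_4 = -13.6057 / 4² = -13.6057 / 16 = -0.850356250 eV
E_7 = -13.6057 / 7² = -13.6057 / 49 = -0.277667347 eV

The ratio is:
E_4/E_7 = (-0.850356250) / (-0.277667347)
E_4/E_7 = (-13.6057/16) / (-13.6057/49)
E_4/E_7 = 49/16
E_4/E_7 = 3.0625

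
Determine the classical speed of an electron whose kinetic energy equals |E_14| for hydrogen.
1.563e+05 m/s (or 0.052% of c)

The binding energy at n = 14 for hydrogen is:
E_14 = -13.6057/14² = -0.06941684 eV
|E_14| = 0.06941684 eV

Convert to Joules:
KE = 0.06941684 eV × (1.602177 × 10⁻¹⁹ J/eV) = 1.11218e-20 J

Using KE = ½mv²:
v = √(2·KE/m_e)
v = √(2 × 1.11218e-20 J / 9.10938 × 10⁻³¹ kg)
v = 1.563e+05 m/s

This is approximately 0.052% the speed of light.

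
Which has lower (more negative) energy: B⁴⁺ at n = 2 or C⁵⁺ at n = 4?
B⁴⁺ at n = 2 (E = -85.04 eV)

Using E_n = -13.6057 Z² / n² eV:

B⁴⁺ (Z = 5) at n = 2:
E = -13.6057 × 5² / 2² = -13.6057 × 25 / 4 = -85.03563 eV

C⁵⁺ (Z = 6) at n = 4:
E = -13.6057 × 6² / 4² = -13.6057 × 36 / 16 = -30.61283 eV

Since -85.03563 eV < -30.61283 eV,
B⁴⁺ at n = 2 is more tightly bound (requires more energy to ionize).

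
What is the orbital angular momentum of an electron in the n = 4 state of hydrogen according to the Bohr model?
4.22e-34 J·s (or 4ℏ)

In the Bohr model, angular momentum is quantized:
L = nℏ

where ℏ = h/(2π) = 1.0546e-34 J·s

For n = 4:
L = 4 × 1.0546e-34 J·s
L = 4.22e-34 J·s

This can also be written as L = 4ℏ.
The angular momentum is an integer multiple of the reduced Planck constant.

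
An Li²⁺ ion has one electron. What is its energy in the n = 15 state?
-0.544 eV

For hydrogen-like ions, the energy levels scale with Z²:
E_n = -13.6057 Z² / n² eV

For Li²⁺ (Z = 3) at n = 15:
E_15 = -13.6057 × 3² / 15²
E_15 = -13.6057 × 9 / 225
E_15 = -122.4513 / 225
E_15 = -0.544 eV

The energy is 9 times more negative than hydrogen at the same n due to the stronger nuclear charge.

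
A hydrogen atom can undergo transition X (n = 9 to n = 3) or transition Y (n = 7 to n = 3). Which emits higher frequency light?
9 → 3

Calculate the energy for each transition:

Transition 9 → 3:
ΔE₁ = |E_3 - E_9| = |-13.6057/3² - (-13.6057/9²)|
ΔE₁ = |-1.511744444 - (-0.167971605)| = 1.343773 eV

Transition 7 → 3:
ΔE₂ = |E_3 - E_7| = |-13.6057/3² - (-13.6057/7²)|
ΔE₂ = |-1.511744444 - (-0.277667347)| = 1.234077 eV

Since 1.343773 eV > 1.234077 eV, the transition 9 → 3 emits the more energetic photon.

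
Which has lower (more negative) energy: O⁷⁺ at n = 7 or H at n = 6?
O⁷⁺ at n = 7 (E = -17.7707 eV)

Using E_n = -13.6057 Z² / n² eV:

O⁷⁺ (Z = 8) at n = 7:
E = -13.6057 × 8² / 7² = -13.6057 × 64 / 49 = -17.7707102 eV

H (Z = 1) at n = 6:
E = -13.6057 × 1² / 6² = -13.6057 × 1 / 36 = -0.3779361 eV

Since -17.7707102 eV < -0.3779361 eV,
O⁷⁺ at n = 7 is more tightly bound (requires more energy to ionize).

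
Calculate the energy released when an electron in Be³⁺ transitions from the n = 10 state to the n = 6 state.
3.87 eV

The energy levels are E_n = -13.6057 Z² eV / n².

Energy at n = 10: E_10 = -13.6057 × 4² / 10² = -2.17691 eV
Energy at n = 6: E_6 = -13.6057 × 4² / 6² = -6.04698 eV

For emission (electron falling to lower state), the photon energy is:
E_photon = E_10 - E_6 = |-2.17691 - (-6.04698)|
E_photon = 3.87 eV

This energy is carried away by the emitted photon.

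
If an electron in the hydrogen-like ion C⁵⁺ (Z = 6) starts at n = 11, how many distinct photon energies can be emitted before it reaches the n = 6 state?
15

The electron can occupy levels n = 6, 7, ..., 11 during de-excitation — that is m = 11 - 6 + 1 = 6 distinct levels.

The number of distinct spectral lines equals the number of ways to choose 2 of these m levels (each pair gives one possible emission transition):

Number of lines = m(m-1)/2 = 6×5/2 = 15

These correspond to all possible transitions between the 6 levels:
11 → 10, 11 → 9, 11 → 8, 11 → 7, 11 → 6, 10 → 9, 10 → 8, 10 → 7...

Each transition produces a photon with a unique energy (and thus wavelength). This count does not depend on Z.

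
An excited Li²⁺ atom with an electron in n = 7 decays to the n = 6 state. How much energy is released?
0.9024 eV

The energy levels are E_n = -13.6057 Z² eV / n².

Energy at n = 7: E_7 = -13.6057 × 3² / 7² = -2.4990061 eV
Energy at n = 6: E_6 = -13.6057 × 3² / 6² = -3.4014250 eV

For emission (electron falling to lower state), the photon energy is:
E_photon = E_7 - E_6 = |-2.4990061 - (-3.4014250)|
E_photon = 0.9024 eV

This energy is carried away by the emitted photon.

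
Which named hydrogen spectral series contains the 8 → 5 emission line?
Pfund series

The spectral series in hydrogen are named based on the final (lower) energy level:
- Lyman series: n_final = 1 (ultraviolet)
- Balmer series: n_final = 2 (visible/near-UV)
- Paschen series: n_final = 3 (infrared)
- Brackett series: n_final = 4 (infrared)
- Pfund series: n_final = 5 (far infrared)

Since this transition ends at n = 5, it belongs to the Pfund series.

For reference, this 8 → 5 line has photon energy
ΔE = 13.6057 eV × (1/5² - 1/8²) = 0.33163893750 eV,
corresponding to wavelength λ = hc/ΔE = 1239.84 eV·nm / 0.33163893750 eV = 3738.52362 nm in the far infrared region.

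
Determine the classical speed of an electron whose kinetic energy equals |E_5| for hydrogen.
4.375e+05 m/s (or 0.145947% of c)

The binding energy at n = 5 for hydrogen is:
E_5 = -13.6057/5² = -0.54422800 eV
|E_5| = 0.54422800 eV

Convert to Joules:
KE = 0.54422800 eV × (1.602177 × 10⁻¹⁹ J/eV) = 8.71950e-20 J

Using KE = ½mv²:
v = √(2·KE/m_e)
v = √(2 × 8.71950e-20 J / 9.10938 × 10⁻³¹ kg)
v = 4.375e+05 m/s

This is approximately 0.145947% the speed of light.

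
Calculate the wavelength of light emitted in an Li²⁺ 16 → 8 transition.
864.014347 nm

First, find the transition energy using E_n = -13.6057 Z² / n² eV:
E_16 = -13.6057 × 3² / 16² = -0.4783253906 eV
E_8 = -13.6057 × 3² / 8² = -1.9133015625 eV

Photon energy: |ΔE| = |E_8 - E_16| = 1.4349761719 eV

Convert to wavelength using E = hc/λ with hc = 1239.84 eV·nm:
λ = hc/E = 1239.84 eV·nm / 1.4349761719 eV
λ = 864.014347 nm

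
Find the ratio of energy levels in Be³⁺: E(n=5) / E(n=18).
12.96

Using E_n = -13.6057 Z² / n² eV with Z = 4:

E_5 = -13.6057 × 4² / 5² = -217.6912 / 25 = -8.70764800 eV
E_18 = -13.6057 × 4² / 18² = -217.6912 / 324 = -0.67188642 eV

The ratio is:
E_5/E_18 = (-8.70764800) / (-0.67188642)
E_5/E_18 = (-217.6912/25) / (-217.6912/324)
E_5/E_18 = 324/25
E_5/E_18 = 12.96
(Note: the Z² factors cancel in the ratio.)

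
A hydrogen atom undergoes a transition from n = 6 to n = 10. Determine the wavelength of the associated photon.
5125.87 nm

First, find the transition energy using E_n = -13.6057 / n² eV:
E_6 = -13.6057 / 6² = -0.37793611 eV
E_10 = -13.6057 / 10² = -0.13605700 eV

Photon energy: |ΔE| = |E_10 - E_6| = 0.24187911 eV

Convert to wavelength using E = hc/λ with hc = 1239.84 eV·nm:
λ = hc/E = 1239.84 eV·nm / 0.24187911 eV
λ = 5125.87 nm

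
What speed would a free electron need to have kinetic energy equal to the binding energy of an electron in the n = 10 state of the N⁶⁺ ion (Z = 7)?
1.53e+06 m/s (or 0.51081% of c)

The binding energy at n = 10 for N⁶⁺ is:
E_10 = -13.6057 × 7²/10² = -6.6667930 eV
|E_10| = 6.6667930 eV

Convert to Joules:
KE = 6.6667930 eV × (1.602177 × 10⁻¹⁹ J/eV) = 1.0681e-18 J

Using KE = ½mv²:
v = √(2·KE/m_e)
v = √(2 × 1.0681e-18 J / 9.10938 × 10⁻³¹ kg)
v = 1.53e+06 m/s

This is approximately 0.51081% the speed of light.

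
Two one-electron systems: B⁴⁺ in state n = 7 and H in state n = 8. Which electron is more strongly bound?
B⁴⁺ at n = 7 (E = -6.941684 eV)

Using E_n = -13.6057 Z² / n² eV:

B⁴⁺ (Z = 5) at n = 7:
E = -13.6057 × 5² / 7² = -13.6057 × 25 / 49 = -6.941683673 eV

H (Z = 1) at n = 8:
E = -13.6057 × 1² / 8² = -13.6057 × 1 / 64 = -0.212589063 eV

Since -6.941683673 eV < -0.212589063 eV,
B⁴⁺ at n = 7 is more tightly bound (requires more energy to ionize).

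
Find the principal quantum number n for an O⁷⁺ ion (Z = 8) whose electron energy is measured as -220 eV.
n = 2

The exact energy levels follow E_n = -13.6057 Z² / n² eV with Z = 8.

The measured value (-220 eV) is reported to only 2 significant figures, so we must test candidate n values and see which one matches to that precision.

Candidate energies:
  n = 1:  E = -13.6057 × 8² / 1² = -870.764800 eV
  n = 2:  E = -13.6057 × 8² / 2² = -217.691200 eV  ← matches
  n = 3:  E = -13.6057 × 8² / 3² = -96.751644 eV
  n = 4:  E = -13.6057 × 8² / 4² = -54.422800 eV

Checking against the measurement of -220 eV (2 sig figs), only n = 2 agrees:
E_2 = -217.691200 eV, which rounds to -220 eV ✓

Therefore n = 2.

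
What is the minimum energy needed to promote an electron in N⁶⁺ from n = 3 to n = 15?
71.112 eV

The energy levels of a hydrogen-like atom are E_n = -13.6057 Z² eV / n².

Energy at n = 3: E_3 = -13.6057 × 7² / 3² = -74.075478 eV
Energy at n = 15: E_15 = -13.6057 × 7² / 15² = -2.963019 eV

The excitation energy is the difference:
ΔE = E_15 - E_3
ΔE = -2.963019 - (-74.075478)
ΔE = 71.112 eV

Since this is positive, energy must be absorbed (photon absorption).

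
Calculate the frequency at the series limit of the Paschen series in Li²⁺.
3.290e+15 Hz

The series limit corresponds to the transition from n = ∞ to n = 3.
This is the highest energy (shortest wavelength) transition in the Paschen series.

E_∞ = 0 eV
E_3 = -13.6057 × 3² / 3² = -13.60570000 eV

Energy at series limit:
ΔE = E_∞ - E_3 = 0 - (-13.60570000) = 13.60570000 eV
E = 13.60570000 eV × (1.602177 × 10⁻¹⁹ J/eV) = 2.17987e-18 J
f = E/h = 2.17987e-18 J / (6.62607 × 10⁻³⁴ J·s) = 3.290e+15 Hz

This energy equals the ionization energy from the n = 3 state of Li²⁺.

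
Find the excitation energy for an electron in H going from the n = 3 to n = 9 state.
1.343773 eV

The energy levels of a hydrogen-like atom are E_n = -13.6057 eV / n².

Energy at n = 3: E_3 = -13.6057 / 3² = -1.511744444 eV
Energy at n = 9: E_9 = -13.6057 / 9² = -0.167971605 eV

The excitation energy is the difference:
ΔE = E_9 - E_3
ΔE = -0.167971605 - (-1.511744444)
ΔE = 1.343773 eV

Since this is positive, energy must be absorbed (photon absorption).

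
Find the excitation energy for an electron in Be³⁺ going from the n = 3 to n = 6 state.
18.14 eV

The energy levels of a hydrogen-like atom are E_n = -13.6057 Z² eV / n².

Energy at n = 3: E_3 = -13.6057 × 4² / 3² = -24.18791 eV
Energy at n = 6: E_6 = -13.6057 × 4² / 6² = -6.04698 eV

The excitation energy is the difference:
ΔE = E_6 - E_3
ΔE = -6.04698 - (-24.18791)
ΔE = 18.14 eV

Since this is positive, energy must be absorbed (photon absorption).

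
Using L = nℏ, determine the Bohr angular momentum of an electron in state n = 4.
4.218e-34 J·s (or 4ℏ)

In the Bohr model, angular momentum is quantized:
L = nℏ

where ℏ = h/(2π) = 1.05457e-34 J·s

For n = 4:
L = 4 × 1.05457e-34 J·s
L = 4.218e-34 J·s

This can also be written as L = 4ℏ.
The angular momentum is an integer multiple of the reduced Planck constant.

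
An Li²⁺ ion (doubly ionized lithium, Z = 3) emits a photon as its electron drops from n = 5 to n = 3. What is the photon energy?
8.708 eV

The energy levels are E_n = -13.6057 Z² eV / n².

Energy at n = 5: E_5 = -13.6057 × 3² / 5² = -4.898052 eV
Energy at n = 3: E_3 = -13.6057 × 3² / 3² = -13.605700 eV

For emission (electron falling to lower state), the photon energy is:
E_photon = E_5 - E_3 = |-4.898052 - (-13.605700)|
E_photon = 8.708 eV

This energy is carried away by the emitted photon.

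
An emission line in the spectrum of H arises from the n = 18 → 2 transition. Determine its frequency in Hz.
8.12e+14 Hz

First, find the transition energy:
E_18 = -13.6057 / 18² = -0.041993 eV
E_2 = -13.6057 / 2² = -3.401425 eV
|ΔE| = |E_2 - E_18| = 3.359432 eV

Convert to Joules: E = 3.359432 eV × (1.602177 × 10⁻¹⁹ J/eV) = 5.3824e-19 J

Using E = hf:
f = E/h = 5.3824e-19 J / (6.62607 × 10⁻³⁴ J·s)
f = 8.12e+14 Hz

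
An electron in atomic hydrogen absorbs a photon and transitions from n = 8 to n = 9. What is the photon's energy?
0.0446 eV

The energy levels of a hydrogen-like atom are E_n = -13.6057 eV / n².

Energy at n = 8: E_8 = -13.6057 / 8² = -0.2125891 eV
Energy at n = 9: E_9 = -13.6057 / 9² = -0.1679716 eV

The excitation energy is the difference:
ΔE = E_9 - E_8
ΔE = -0.1679716 - (-0.2125891)
ΔE = 0.0446 eV

Since this is positive, energy must be absorbed (photon absorption).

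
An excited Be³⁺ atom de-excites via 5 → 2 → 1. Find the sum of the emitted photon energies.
208.98355 eV

The energy levels of Be³⁺ are E_n = -13.6057 × 4² / n² eV.

First transition (5 → 2):
ΔE₁ = |E_2 - E_5|
ΔE₁ = |-54.42280000000 - (-8.70764800000)| = 45.71515200 eV

Second transition (2 → 1):
ΔE₂ = |E_1 - E_2|
ΔE₂ = |-217.69120000000 - (-54.42280000000)| = 163.26840000 eV

Total energy released:
E_total = ΔE₁ + ΔE₂ = 45.71515200 + 163.26840000 = 208.98355 eV

Note: This equals the direct transition 5 → 1: 208.98355 eV ✓
Energy is conserved regardless of the path taken.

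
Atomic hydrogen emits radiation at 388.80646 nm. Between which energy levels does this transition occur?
n = 8 → n = 2

First, find the photon energy from the wavelength (hc = 1239.84 eV·nm):
E = hc/λ = 1239.84 eV·nm / 388.80646 nm = 3.1888359 eV

The energy levels of hydrogen satisfy E_n = -13.6057 / n² eV, so an emission n_i → n_f releases
ΔE = 13.6057 × (1/n_f² − 1/n_i²) eV.

Setting ΔE equal to the photon energy:
1/n_f² − 1/n_i² = 3.1888359 / 13.6057 = 0.23437500

Since 1/n_i² must be positive, we need 1/n_f² > 0.23437500, i.e. n_f ≤ 2. For each allowed n_f, solve n_i = (1/n_f² − 0.23437500)^(−1/2) and check whether it is a whole number:
  n_f = 1: 1/n_i² = 1.00000000 − 0.23437500 = 0.76562500 → n_i = 1.143  (not an integer) ✗
  n_f = 2: 1/n_i² = 0.25000000 − 0.23437500 = 0.01562500 → n_i = 8.000  → integer, n_i = 8 ✓

Only n_f = 2 gives an integer upper level, n_i = 8.

The transition is from n = 8 to n = 2 (emission).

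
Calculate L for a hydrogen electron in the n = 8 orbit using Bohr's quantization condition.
8.43657e-34 J·s (or 8ℏ)

In the Bohr model, angular momentum is quantized:
L = nℏ

where ℏ = h/(2π) = 1.0545718e-34 J·s

For n = 8:
L = 8 × 1.0545718e-34 J·s
L = 8.43657e-34 J·s

This can also be written as L = 8ℏ.
The angular momentum is an integer multiple of the reduced Planck constant.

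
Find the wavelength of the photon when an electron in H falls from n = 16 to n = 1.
91.48 nm

First, find the transition energy using E_n = -13.6057 / n² eV:
E_16 = -13.6057 / 16² = -0.0531 eV
E_1 = -13.6057 / 1² = -13.6057 eV

Photon energy: |ΔE| = |E_1 - E_16| = 13.5526 eV

Convert to wavelength using E = hc/λ with hc = 1239.84 eV·nm:
λ = hc/E = 1239.84 eV·nm / 13.5526 eV
λ = 91.48 nm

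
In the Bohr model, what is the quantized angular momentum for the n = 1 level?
1.0546e-34 J·s (or 1ℏ)

In the Bohr model, angular momentum is quantized:
L = nℏ

where ℏ = h/(2π) = 1.054572e-34 J·s

For n = 1:
L = 1 × 1.054572e-34 J·s
L = 1.0546e-34 J·s

This can also be written as L = 1ℏ.
The angular momentum is an integer multiple of the reduced Planck constant.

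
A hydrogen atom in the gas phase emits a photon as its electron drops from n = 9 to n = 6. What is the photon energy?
0.210 eV

The energy levels are E_n = -13.6057 eV / n².

Energy at n = 9: E_9 = -13.6057 / 9² = -0.167972 eV
Energy at n = 6: E_6 = -13.6057 / 6² = -0.377936 eV

For emission (electron falling to lower state), the photon energy is:
E_photon = E_9 - E_6 = |-0.167972 - (-0.377936)|
E_photon = 0.210 eV

This energy is carried away by the emitted photon.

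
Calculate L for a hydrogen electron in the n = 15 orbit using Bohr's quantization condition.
1.58186e-33 J·s (or 15ℏ)

In the Bohr model, angular momentum is quantized:
L = nℏ

where ℏ = h/(2π) = 1.0545718e-34 J·s

For n = 15:
L = 15 × 1.0545718e-34 J·s
L = 1.58186e-33 J·s

This can also be written as L = 15ℏ.
The angular momentum is an integer multiple of the reduced Planck constant.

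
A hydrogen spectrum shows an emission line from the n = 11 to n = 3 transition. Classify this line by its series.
Paschen series

The spectral series in hydrogen are named based on the final (lower) energy level:
- Lyman series: n_final = 1 (ultraviolet)
- Balmer series: n_final = 2 (visible/near-UV)
- Paschen series: n_final = 3 (infrared)
- Brackett series: n_final = 4 (infrared)
- Pfund series: n_final = 5 (far infrared)

Since this transition ends at n = 3, it belongs to the Paschen series.

For reference, this 11 → 3 line has photon energy
ΔE = 13.6057 eV × (1/3² - 1/11²) = 1.39930064 eV,
corresponding to wavelength λ = hc/ΔE = 1239.84 eV·nm / 1.39930064 eV = 886.0426 nm in the infrared region.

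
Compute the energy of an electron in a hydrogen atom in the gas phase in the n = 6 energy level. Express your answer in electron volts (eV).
-0.37794 eV

The energy levels of a hydrogen-like atom are given by:
E_n = -13.6057 eV / n²

For n = 6:
E_6 = -13.6057 eV / 6²
E_6 = -13.6057 eV / 36
E_6 = -0.37794 eV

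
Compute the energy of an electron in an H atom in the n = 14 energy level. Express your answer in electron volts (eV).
-0.069 eV

The energy levels of a hydrogen-like atom are given by:
E_n = -13.6057 eV / n²

For n = 14:
E_14 = -13.6057 eV / 14²
E_14 = -13.6057 eV / 196
E_14 = -0.069 eV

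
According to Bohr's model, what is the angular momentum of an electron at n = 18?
1.90e-33 J·s (or 18ℏ)

In the Bohr model, angular momentum is quantized:
L = nℏ

where ℏ = h/(2π) = 1.0546e-34 J·s

For n = 18:
L = 18 × 1.0546e-34 J·s
L = 1.90e-33 J·s

This can also be written as L = 18ℏ.
The angular momentum is an integer multiple of the reduced Planck constant.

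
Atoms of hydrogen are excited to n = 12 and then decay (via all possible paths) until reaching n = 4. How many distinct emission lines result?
36

The electron can occupy levels n = 4, 5, ..., 12 during de-excitation — that is m = 12 - 4 + 1 = 9 distinct levels.

The number of distinct spectral lines equals the number of ways to choose 2 of these m levels (each pair gives one possible emission transition):

Number of lines = m(m-1)/2 = 9×8/2 = 36

These correspond to all possible transitions between the 9 levels:
12 → 11, 12 → 10, 12 → 9, 12 → 8, 12 → 7, 12 → 6, 12 → 5, 12 → 4...

Each transition produces a photon with a unique energy (and thus wavelength). This count does not depend on Z.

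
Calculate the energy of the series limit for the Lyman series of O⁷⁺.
870.76480 eV

The series limit corresponds to the transition from n = ∞ to n = 1.
This is the highest energy (shortest wavelength) transition in the Lyman series.

E_∞ = 0 eV
E_1 = -13.6057 × 8² / 1² = -870.76480 eV

Energy at series limit:
ΔE = E_∞ - E_1 = 0 - (-870.76480) = 870.76480 eV

This energy equals the ionization energy from the n = 1 state of O⁷⁺.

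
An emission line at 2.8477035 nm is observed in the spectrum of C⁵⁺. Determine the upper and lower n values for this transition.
n = 3 → n = 1

First, find the photon energy from the wavelength (hc = 1239.84 eV·nm):
E = hc/λ = 1239.84 eV·nm / 2.8477035 nm = 435.38241 eV

The energy levels of C⁵⁺ satisfy E_n = -13.6057 × 6² / n² eV, so an emission n_i → n_f releases
ΔE = 13.6057 × 6² × (1/n_f² − 1/n_i²) eV.

Setting ΔE equal to the photon energy:
1/n_f² − 1/n_i² = 435.38241 / (13.6057 × 6²) = 0.88888891

Since 1/n_i² must be positive, we need 1/n_f² > 0.88888891, i.e. n_f ≤ 1. For each allowed n_f, solve n_i = (1/n_f² − 0.88888891)^(−1/2) and check whether it is a whole number:
  n_f = 1: 1/n_i² = 1.00000000 − 0.88888891 = 0.11111109 → n_i = 3.000  → integer, n_i = 3 ✓

Only n_f = 1 gives an integer upper level, n_i = 3.

The transition is from n = 3 to n = 1 (emission).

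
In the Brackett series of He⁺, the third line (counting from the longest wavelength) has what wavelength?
541.236260 nm

The lines of a series are numbered from the longest wavelength (smallest ΔE) outward; the third line is the transition from n = n_f + 3 to n_f.
The Brackett series has all transitions ending at n_f = 4.

For He⁺ (Z = 2), the third line (γ-line) is the jump from n = 7 to n = 4:
E_7 = -13.6057 × 2² / 7² = -1.1106693878 eV
E_4 = -13.6057 × 2² / 4² = -3.4014250000 eV
ΔE = E_7 - E_4 = 2.2907556122 eV

λ = hc/E = 1239.84 eV·nm / 2.2907556122 eV
λ = 541.236260 nm

This is the γ-line of the Brackett series in He⁺.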